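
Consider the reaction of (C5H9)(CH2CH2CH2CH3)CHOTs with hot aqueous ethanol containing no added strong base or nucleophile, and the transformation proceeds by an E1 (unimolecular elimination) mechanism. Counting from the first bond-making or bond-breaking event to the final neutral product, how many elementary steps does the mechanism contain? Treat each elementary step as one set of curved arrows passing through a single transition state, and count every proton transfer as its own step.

3

Step 1: The C–O bond breaks with both electrons going to the tosylate; TsO⁻ leaves and a secondary carbocation remains.
Step 2: Carbocation rearrangement: a 1,2-hydride shift from the adjacent cyclopentyl carbon converts the initially-formed secondary cation into the more stable tertiary cation.
Step 3: A weak base (a water (or ethanol) molecule from the solvent) removes a proton from a carbon adjacent to the cationic centre; the electrons of that C–H bond become the new π(C=C) bond, giving the alkene.
Total: 3 elementary steps.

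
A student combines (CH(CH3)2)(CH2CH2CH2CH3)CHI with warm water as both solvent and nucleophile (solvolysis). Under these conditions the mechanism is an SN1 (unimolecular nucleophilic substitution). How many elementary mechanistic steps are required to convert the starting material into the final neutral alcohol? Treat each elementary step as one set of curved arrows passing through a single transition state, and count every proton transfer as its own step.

Step 1: Ionisation: the C–I σ-bond cleaves heterolytically; both bonding electrons depart with I⁻, leaving a secondary carbocation at the α-carbon.
Step 2: A 1,2-hydride shift from the adjacent isopropyl carbon moves the positive charge from the secondary centre to an adjacent carbon, generating a more stable tertiary carbocation.
Step 3: A lone pair on the oxygen of H2O attacks the carbocation, forming a new C–O σ-bond and an oxonium ion.
Step 4: Deprotonation of the oxonium oxygen by solvent water yields the neutral alcohol.
Total: 4 elementary steps.

4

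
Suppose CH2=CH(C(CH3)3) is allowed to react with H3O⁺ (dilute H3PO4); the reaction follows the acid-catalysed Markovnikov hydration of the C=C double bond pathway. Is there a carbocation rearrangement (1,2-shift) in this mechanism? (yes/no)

The first-formed carbocation is secondary.
The adjacent tert-butyl carbon has no hydrogen but bears methyl groups; migration of one methyl with its bonding pair (a 1,2-methyl shift) places the charge on a tertiary centre.
Tertiary is more stable than secondary, so the shift occurs.

yes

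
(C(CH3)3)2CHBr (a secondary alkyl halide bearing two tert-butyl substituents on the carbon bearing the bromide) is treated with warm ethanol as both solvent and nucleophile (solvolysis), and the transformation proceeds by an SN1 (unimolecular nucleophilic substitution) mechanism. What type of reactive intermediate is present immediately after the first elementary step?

secondary carbocation

Step 1: Ionisation: the C–Br σ-bond cleaves heterolytically; both bonding electrons depart with Br⁻, leaving a secondary carbocation at the α-carbon.
After step 1 the species present is a secondary carbocation.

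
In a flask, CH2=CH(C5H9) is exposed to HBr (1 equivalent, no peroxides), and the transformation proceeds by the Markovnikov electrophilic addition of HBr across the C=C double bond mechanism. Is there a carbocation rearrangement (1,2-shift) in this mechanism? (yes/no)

yes

The first-formed carbocation is secondary.
The adjacent cyclopentyl carbon already bears 2 other carbon substituents and has a hydrogen to migrate; after a 1,2-hydride shift from that carbon the positive charge sits on a tertiary centre.
Tertiary is more stable than secondary, so the shift occurs.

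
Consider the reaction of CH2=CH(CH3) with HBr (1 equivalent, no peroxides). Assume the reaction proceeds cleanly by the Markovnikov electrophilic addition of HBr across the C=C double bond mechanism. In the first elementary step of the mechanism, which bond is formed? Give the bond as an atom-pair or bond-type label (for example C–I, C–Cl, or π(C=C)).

Step 1: Protonation of the alkene by HBr: the π bond acts as the nucleophile and picks up H⁺, giving the more stable (Markovnikov) secondary carbocation. The H–Br bond breaks heterolytically, releasing Br⁻.
The bond formed in this step is the C–H bond.

C–H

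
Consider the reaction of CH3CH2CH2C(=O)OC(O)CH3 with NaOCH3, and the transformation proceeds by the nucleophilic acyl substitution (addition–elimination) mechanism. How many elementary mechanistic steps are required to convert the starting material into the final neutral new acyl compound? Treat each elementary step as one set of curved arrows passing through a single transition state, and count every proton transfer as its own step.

Step 1: Nucleophilic addition of CH3O⁻ to the acyl carbon breaks the π(C=O) bond and yields a tetrahedral, anionic intermediate.
Step 2: An oxygen lone pair re-forms the C=O π bond as the C–O σ-bond breaks; CH3CO2⁻ is expelled.
Total: 2 elementary steps.

2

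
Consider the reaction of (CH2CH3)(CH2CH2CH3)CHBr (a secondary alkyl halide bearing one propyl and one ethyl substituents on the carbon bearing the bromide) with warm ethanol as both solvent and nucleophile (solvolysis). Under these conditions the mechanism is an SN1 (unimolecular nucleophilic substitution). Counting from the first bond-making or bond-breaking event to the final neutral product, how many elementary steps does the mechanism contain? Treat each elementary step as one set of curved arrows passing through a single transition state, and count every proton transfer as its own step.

3

Step 1: Rate-determining heterolysis of the C–Br bond gives Br⁻ and a secondary carbocation.
(No 1,2-shift: no single shift to an adjacent carbon would give a more stable cation.)
Step 2: A lone pair on the oxygen of CH3CH2OH attacks the carbocation, forming a new C–O σ-bond and an oxonium ion.
Step 3: Deprotonation of the oxonium oxygen by solvent ethanol yields the neutral ether.
Total: 3 elementary steps.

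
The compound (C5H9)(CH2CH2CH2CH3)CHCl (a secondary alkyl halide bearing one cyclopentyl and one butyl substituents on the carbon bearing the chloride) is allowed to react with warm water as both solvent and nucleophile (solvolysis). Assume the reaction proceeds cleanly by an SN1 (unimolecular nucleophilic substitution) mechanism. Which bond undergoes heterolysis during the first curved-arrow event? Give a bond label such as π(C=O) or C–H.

Step 1: The C–Cl bond breaks with both electrons going to the chloride; Cl⁻ leaves and a secondary carbocation remains.
The bond broken in this step is the C–Cl bond.

C–Cl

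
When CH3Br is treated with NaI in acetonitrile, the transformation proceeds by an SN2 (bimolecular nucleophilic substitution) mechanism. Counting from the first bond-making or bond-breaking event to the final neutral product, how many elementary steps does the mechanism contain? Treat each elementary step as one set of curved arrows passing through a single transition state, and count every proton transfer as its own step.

1

Step 1: Backside attack by I⁻ on the carbon bearing the bromide: the new C–I bond forms as the C–Br bond breaks, with Walden inversion at carbon.
Total: 1 elementary step.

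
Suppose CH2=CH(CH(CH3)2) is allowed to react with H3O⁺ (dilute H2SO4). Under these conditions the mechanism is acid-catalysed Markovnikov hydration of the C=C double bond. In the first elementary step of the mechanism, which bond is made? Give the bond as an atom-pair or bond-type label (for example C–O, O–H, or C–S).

Step 1: The π electrons of the C=C bond attack a proton of H3O⁺; Markovnikov addition places the new C–H on the less-substituted alkene carbon, so the positive charge ends up on the more-substituted carbon — a secondary carbocation. H2O is released.
The bond formed in this step is the C–H bond.

C–H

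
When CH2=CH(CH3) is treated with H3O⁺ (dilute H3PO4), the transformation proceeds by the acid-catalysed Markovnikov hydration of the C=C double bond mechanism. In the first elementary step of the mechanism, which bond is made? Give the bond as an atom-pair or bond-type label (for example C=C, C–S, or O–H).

Step 1: Protonation of the alkene by H3O⁺: the π bond acts as the nucleophile and picks up H⁺, giving the more stable (Markovnikov) secondary carbocation. H2O is released.
The bond formed in this step is the C–H bond.

C–H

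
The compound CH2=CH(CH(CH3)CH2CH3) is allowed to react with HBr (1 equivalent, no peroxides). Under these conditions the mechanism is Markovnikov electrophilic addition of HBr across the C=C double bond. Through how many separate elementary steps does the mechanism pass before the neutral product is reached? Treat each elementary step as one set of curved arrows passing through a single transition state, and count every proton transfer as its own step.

3

Step 1: Electrophilic addition begins with the π(C=C) electrons forming a bond to the proton of HBr. Following Markovnikov's rule, the resulting cation is secondary. The H–Br bond breaks heterolytically, releasing Br⁻.
Step 2: Carbocation rearrangement: a 1,2-hydride shift from the adjacent sec-butyl carbon converts the initially-formed secondary cation into the more stable tertiary cation.
Step 3: The Br⁻ anion donates a lone pair to the carbocation, forming the new C–Br σ-bond and giving the neutral alkyl halide.
Total: 3 elementary steps.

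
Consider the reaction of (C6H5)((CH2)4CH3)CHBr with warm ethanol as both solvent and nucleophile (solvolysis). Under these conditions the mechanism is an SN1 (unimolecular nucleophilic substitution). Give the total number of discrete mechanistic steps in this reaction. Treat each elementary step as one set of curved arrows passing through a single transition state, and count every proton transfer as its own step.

Step 1: The C–Br bond breaks with both electrons going to the bromide; Br⁻ leaves and a secondary carbocation remains.
(No 1,2-shift: no single shift to an adjacent carbon would give a more stable cation.)
Step 2: Nucleophilic capture: the oxygen of CH3CH2OH bonds to the cationic carbon, producing an oxonium-ion intermediate.
Step 3: Proton transfer from the O–H of the oxonium ion to a solvent molecule delivers the neutral ether.
Total: 3 elementary steps.

3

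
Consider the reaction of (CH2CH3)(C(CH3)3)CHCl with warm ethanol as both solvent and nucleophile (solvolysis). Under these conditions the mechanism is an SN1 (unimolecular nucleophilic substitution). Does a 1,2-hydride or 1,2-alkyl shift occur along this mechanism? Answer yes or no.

The first-formed carbocation is secondary.
The adjacent tert-butyl carbon has no hydrogen but bears methyl groups; migration of one methyl with its bonding pair (a 1,2-methyl shift) places the charge on a tertiary centre.
Tertiary is more stable than secondary, so the shift occurs.

yes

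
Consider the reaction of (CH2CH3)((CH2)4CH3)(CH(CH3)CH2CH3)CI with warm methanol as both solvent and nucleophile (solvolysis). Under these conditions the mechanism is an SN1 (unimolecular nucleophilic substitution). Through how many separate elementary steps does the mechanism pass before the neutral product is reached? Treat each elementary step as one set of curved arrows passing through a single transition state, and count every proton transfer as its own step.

3

Step 1: Unassisted departure of I⁻ (taking the C–I bonding pair) generates a tertiary carbocation.
(No 1,2-shift: no single shift to an adjacent carbon would give a more stable cation.)
Step 2: Nucleophilic capture: the oxygen of CH3OH bonds to the cationic carbon, producing an oxonium-ion intermediate.
Step 3: A second solvent molecule removes the proton on oxygen, giving the neutral ether product.
Total: 3 elementary steps.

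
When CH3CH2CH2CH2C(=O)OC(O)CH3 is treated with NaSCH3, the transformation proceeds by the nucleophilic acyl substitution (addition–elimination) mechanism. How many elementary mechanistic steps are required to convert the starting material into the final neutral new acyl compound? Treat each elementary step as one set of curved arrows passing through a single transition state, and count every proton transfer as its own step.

2

Step 1: A lone pair on the S of CH3S⁻ attacks the electrophilic acyl carbon; the π(C=O) electrons move onto oxygen, giving a tetrahedral intermediate.
Step 2: Collapse of the tetrahedral intermediate: the alkoxide oxygen pushes its lone pair back to re-form C=O while CH3CO2⁻ leaves.
Total: 2 elementary steps.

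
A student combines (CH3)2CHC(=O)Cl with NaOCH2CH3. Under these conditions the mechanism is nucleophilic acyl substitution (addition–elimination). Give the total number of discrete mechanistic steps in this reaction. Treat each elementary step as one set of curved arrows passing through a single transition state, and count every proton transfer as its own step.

2

Step 1: Nucleophilic addition of CH3CH2O⁻ to the acyl carbon breaks the π(C=O) bond and yields a tetrahedral, anionic intermediate.
Step 2: Elimination step: re-formation of the carbonyl π bond drives out Cl⁻, giving the new acyl compound.
Total: 2 elementary steps.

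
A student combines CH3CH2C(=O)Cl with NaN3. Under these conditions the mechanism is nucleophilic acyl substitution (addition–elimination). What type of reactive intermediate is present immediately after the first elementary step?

tetrahedral intermediate

Step 1: N3⁻ adds to the carbonyl carbon; the C=O π electrons shift onto oxygen and a tetrahedral alkoxide intermediate forms.
After step 1 the species present is a tetrahedral intermediate.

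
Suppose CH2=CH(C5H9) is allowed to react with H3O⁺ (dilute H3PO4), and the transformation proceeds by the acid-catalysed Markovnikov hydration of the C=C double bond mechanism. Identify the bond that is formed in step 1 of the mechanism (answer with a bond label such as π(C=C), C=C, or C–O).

Step 1: Electrophilic addition begins with the π(C=C) electrons forming a bond to the proton of H3O⁺. Following Markovnikov's rule, the resulting cation is secondary. H2O is released.
The bond formed in this step is the C–H bond.

C–H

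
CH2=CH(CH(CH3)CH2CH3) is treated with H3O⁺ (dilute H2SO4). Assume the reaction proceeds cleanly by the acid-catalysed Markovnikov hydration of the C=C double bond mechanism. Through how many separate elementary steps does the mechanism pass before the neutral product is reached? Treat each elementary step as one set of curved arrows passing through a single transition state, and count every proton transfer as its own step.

Step 1: Electrophilic addition begins with the π(C=C) electrons forming a bond to the proton of H3O⁺. Following Markovnikov's rule, the resulting cation is secondary. H2O is released.
Step 2: Carbocation rearrangement: a 1,2-hydride shift from the adjacent sec-butyl carbon converts the initially-formed secondary cation into the more stable tertiary cation.
Step 3: A lone pair on the oxygen of H2O attacks the carbocation, forming a C–O bond and an oxonium ion (a protonated alcohol).
Step 4: H2O removes a proton from the oxonium oxygen, regenerating H3O⁺ and giving the neutral alcohol.
Total: 4 elementary steps.

4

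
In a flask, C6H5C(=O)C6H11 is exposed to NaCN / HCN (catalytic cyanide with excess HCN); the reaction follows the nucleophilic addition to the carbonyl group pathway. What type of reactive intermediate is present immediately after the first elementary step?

Step 1: CN⁻ attacks the sp² carbonyl carbon; the C=O π bond breaks and the electrons end up as a lone pair on the alkoxide oxygen of the tetrahedral intermediate.
After step 1 the species present is a tetrahedral alkoxide intermediate.

tetrahedral alkoxide intermediate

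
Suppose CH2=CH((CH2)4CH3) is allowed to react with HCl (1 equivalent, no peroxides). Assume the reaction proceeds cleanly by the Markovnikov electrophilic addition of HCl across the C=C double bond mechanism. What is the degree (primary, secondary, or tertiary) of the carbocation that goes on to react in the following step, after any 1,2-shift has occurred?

secondary

Step 1: The π electrons of the C=C bond attack a proton of HCl; Markovnikov addition places the new C–H on the less-substituted alkene carbon, so the positive charge ends up on the more-substituted carbon — a secondary carbocation. The H–Cl bond breaks heterolytically, releasing Cl⁻.
No single 1,2-shift to an adjacent carbon would give a more-substituted cation, so no rearrangement occurs.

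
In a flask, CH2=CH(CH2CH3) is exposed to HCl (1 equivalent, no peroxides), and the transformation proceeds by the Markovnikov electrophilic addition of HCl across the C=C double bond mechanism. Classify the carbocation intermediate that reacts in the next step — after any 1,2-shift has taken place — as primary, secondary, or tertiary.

Step 1: The π electrons of the C=C bond attack a proton of HCl; Markovnikov addition places the new C–H on the less-substituted alkene carbon, so the positive charge ends up on the more-substituted carbon — a secondary carbocation. The H–Cl bond breaks heterolytically, releasing Cl⁻.
No single 1,2-shift to an adjacent carbon would give a more-substituted cation, so no rearrangement occurs.

secondary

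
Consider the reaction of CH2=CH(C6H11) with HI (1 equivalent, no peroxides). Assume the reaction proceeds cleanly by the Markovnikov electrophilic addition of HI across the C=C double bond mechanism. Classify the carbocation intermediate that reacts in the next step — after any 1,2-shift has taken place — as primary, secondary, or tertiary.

tertiary

Step 1: The π electrons of the C=C bond attack a proton of HI; Markovnikov addition places the new C–H on the less-substituted alkene carbon, so the positive charge ends up on the more-substituted carbon — a secondary carbocation. The H–I bond breaks heterolytically, releasing I⁻.
Step 2: Carbocation rearrangement: a 1,2-hydride shift from the adjacent cyclohexyl carbon converts the initially-formed secondary cation into the more stable tertiary cation.
The cation rearranges from secondary to tertiary via a 1,2-hydride shift from the adjacent cyclohexyl carbon; the tertiary cation is what reacts next.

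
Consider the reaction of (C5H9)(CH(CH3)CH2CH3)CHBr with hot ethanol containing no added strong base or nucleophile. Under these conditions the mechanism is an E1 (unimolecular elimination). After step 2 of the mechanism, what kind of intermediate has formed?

Step 1: Rate-determining heterolysis of the C–Br bond gives Br⁻ and a secondary carbocation.
Step 2: Carbocation rearrangement: a 1,2-hydride shift from the adjacent sec-butyl carbon converts the initially-formed secondary cation into the more stable tertiary cation.
After step 2 the species present is a tertiary carbocation.

tertiary carbocation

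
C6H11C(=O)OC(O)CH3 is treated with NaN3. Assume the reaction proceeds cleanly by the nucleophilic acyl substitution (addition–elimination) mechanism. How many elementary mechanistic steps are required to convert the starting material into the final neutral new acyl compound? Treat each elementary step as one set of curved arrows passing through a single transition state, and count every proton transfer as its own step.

2

Step 1: N3⁻ adds to the carbonyl carbon; the C=O π electrons shift onto oxygen and a tetrahedral alkoxide intermediate forms.
Step 2: Elimination step: re-formation of the carbonyl π bond drives out CH3CO2⁻, giving the new acyl compound.
Total: 2 elementary steps.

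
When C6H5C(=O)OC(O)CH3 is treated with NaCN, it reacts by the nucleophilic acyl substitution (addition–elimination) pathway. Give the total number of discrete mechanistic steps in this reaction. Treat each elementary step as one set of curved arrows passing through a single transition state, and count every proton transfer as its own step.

Step 1: CN⁻ adds to the carbonyl carbon; the C=O π electrons shift onto oxygen and a tetrahedral alkoxide intermediate forms.
Step 2: Elimination step: re-formation of the carbonyl π bond drives out CH3CO2⁻, giving the new acyl compound.
Total: 2 elementary steps.

2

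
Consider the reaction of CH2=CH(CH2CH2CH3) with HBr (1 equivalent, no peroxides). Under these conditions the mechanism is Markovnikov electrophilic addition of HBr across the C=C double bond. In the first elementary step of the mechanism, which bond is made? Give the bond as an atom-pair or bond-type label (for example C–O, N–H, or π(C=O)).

C–H

Step 1: Electrophilic addition begins with the π(C=C) electrons forming a bond to the proton of HBr. Following Markovnikov's rule, the resulting cation is secondary. The H–Br bond breaks heterolytically, releasing Br⁻.
The bond formed in this step is the C–H bond.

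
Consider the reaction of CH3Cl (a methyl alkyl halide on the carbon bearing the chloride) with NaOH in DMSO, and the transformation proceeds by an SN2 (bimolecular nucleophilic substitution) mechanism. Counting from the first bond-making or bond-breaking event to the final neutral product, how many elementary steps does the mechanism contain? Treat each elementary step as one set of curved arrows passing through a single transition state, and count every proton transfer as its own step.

1

Step 1: Backside attack by OH⁻ on the carbon bearing the chloride: the new C–O bond forms as the C–Cl bond breaks, with Walden inversion at carbon.
Total: 1 elementary step.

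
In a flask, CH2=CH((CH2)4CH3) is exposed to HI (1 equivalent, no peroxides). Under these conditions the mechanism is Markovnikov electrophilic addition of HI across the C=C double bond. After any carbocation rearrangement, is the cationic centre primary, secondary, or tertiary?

secondary

Step 1: Electrophilic addition begins with the π(C=C) electrons forming a bond to the proton of HI. Following Markovnikov's rule, the resulting cation is secondary. The H–I bond breaks heterolytically, releasing I⁻.
No single 1,2-shift to an adjacent carbon would give a more-substituted cation, so no rearrangement occurs.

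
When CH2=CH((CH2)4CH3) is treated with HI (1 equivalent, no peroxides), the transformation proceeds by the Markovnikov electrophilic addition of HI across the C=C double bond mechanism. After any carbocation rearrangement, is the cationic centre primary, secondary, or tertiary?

Step 1: Protonation of the alkene by HI: the π bond acts as the nucleophile and picks up H⁺, giving the more stable (Markovnikov) secondary carbocation. The H–I bond breaks heterolytically, releasing I⁻.
No single 1,2-shift to an adjacent carbon would give a more-substituted cation, so no rearrangement occurs.

secondary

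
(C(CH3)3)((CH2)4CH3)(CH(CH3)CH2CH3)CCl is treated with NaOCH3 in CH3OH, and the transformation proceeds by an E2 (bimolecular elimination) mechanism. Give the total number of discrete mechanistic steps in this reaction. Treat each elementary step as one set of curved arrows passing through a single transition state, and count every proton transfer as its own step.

Step 1: Concerted anti-periplanar elimination: CH3O⁻ abstracts a β-H while Cl⁻ leaves, and the C–H electrons become the new C=C π bond — all in a single transition state.
Total: 1 elementary step.

1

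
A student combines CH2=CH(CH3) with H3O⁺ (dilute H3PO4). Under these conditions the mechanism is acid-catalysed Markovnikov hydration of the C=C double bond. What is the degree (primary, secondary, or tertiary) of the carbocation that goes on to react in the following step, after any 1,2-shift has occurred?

Step 1: Electrophilic addition begins with the π(C=C) electrons forming a bond to the proton of H3O⁺. Following Markovnikov's rule, the resulting cation is secondary. H2O is released.
No single 1,2-shift to an adjacent carbon would give a more-substituted cation, so no rearrangement occurs.

secondary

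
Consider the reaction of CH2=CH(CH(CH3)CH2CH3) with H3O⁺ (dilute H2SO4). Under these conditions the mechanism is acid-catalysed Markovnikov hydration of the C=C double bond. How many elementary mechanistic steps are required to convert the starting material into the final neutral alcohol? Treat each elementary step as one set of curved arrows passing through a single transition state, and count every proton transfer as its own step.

Step 1: Protonation of the alkene by H3O⁺: the π bond acts as the nucleophile and picks up H⁺, giving the more stable (Markovnikov) secondary carbocation. H2O is released.
Step 2: A hydride (H with its bonding pair) migrates from the adjacent sec-butyl carbon to the cationic centre — a 1,2-hydride shift — upgrading the secondary cation to a tertiary one.
Step 3: Nucleophilic capture of the cation by H2O produces the protonated alcohol (an oxonium ion).
Step 4: Deprotonation of the oxonium ion by a water molecule delivers the neutral alcohol and regenerates the acid catalyst.
Total: 4 elementary steps.

4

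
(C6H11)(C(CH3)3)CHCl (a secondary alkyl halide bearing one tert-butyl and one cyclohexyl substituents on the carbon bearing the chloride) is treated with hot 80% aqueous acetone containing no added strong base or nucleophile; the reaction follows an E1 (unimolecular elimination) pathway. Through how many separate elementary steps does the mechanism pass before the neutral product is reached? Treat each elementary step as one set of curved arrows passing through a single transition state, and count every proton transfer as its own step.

3

Step 1: Ionisation: the C–Cl σ-bond cleaves heterolytically; both bonding electrons depart with Cl⁻, leaving a secondary carbocation at the α-carbon.
Step 2: A hydride (H with its bonding pair) migrates from the adjacent cyclohexyl carbon to the cationic centre — a 1,2-hydride shift — upgrading the secondary cation to a tertiary one.
Step 3: A weak base (a water molecule from the solvent) removes a proton from a carbon adjacent to the cationic centre; the electrons of that C–H bond become the new π(C=C) bond, giving the alkene.
Total: 3 elementary steps.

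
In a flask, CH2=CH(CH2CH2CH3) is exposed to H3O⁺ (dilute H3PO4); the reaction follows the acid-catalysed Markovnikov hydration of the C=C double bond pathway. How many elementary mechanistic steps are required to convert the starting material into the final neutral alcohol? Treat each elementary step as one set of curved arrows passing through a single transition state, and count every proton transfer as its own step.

Step 1: Protonation of the alkene by H3O⁺: the π bond acts as the nucleophile and picks up H⁺, giving the more stable (Markovnikov) secondary carbocation. H2O is released.
(No 1,2-shift: no single shift to an adjacent carbon would give a more stable cation.)
Step 2: Nucleophilic capture of the cation by H2O produces the protonated alcohol (an oxonium ion).
Step 3: H2O removes a proton from the oxonium oxygen, regenerating H3O⁺ and giving the neutral alcohol.
Total: 3 elementary steps.

3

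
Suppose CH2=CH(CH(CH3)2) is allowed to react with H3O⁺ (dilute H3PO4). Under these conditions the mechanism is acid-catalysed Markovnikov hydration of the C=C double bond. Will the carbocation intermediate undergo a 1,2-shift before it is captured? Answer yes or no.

yes

The first-formed carbocation is secondary.
The adjacent isopropyl carbon already bears 2 other carbon substituents and has a hydrogen to migrate; after a 1,2-hydride shift from that carbon the positive charge sits on a tertiary centre.
Tertiary is more stable than secondary, so the shift occurs.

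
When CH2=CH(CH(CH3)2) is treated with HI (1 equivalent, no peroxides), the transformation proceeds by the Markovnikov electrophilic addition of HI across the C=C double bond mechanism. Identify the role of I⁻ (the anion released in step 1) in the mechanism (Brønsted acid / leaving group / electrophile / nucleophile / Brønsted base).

nucleophile

Step 3: Nucleophilic attack by I⁻ on the carbocation completes the addition, giving R–I.
I⁻ (the anion released in step 1) donates an electron pair to form a new σ-bond to carbon — it is the nucleophile.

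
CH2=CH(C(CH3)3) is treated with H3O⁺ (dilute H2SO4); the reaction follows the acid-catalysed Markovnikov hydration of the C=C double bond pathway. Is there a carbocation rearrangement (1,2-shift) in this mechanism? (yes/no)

The first-formed carbocation is secondary.
The adjacent tert-butyl carbon has no hydrogen but bears methyl groups; migration of one methyl with its bonding pair (a 1,2-methyl shift) places the charge on a tertiary centre.
Tertiary is more stable than secondary, so the shift occurs.

yes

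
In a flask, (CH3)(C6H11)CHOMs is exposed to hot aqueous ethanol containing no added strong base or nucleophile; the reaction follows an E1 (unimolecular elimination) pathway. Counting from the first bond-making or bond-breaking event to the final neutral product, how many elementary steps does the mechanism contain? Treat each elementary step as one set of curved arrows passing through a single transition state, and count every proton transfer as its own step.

3

Step 1: Rate-determining heterolysis of the C–O bond gives MsO⁻ and a secondary carbocation.
Step 2: Carbocation rearrangement: a 1,2-hydride shift from the adjacent cyclohexyl carbon converts the initially-formed secondary cation into the more stable tertiary cation.
Step 3: A weak base (a water (or ethanol) molecule from the solvent) removes a proton from a carbon adjacent to the cationic centre; the electrons of that C–H bond become the new π(C=C) bond, giving the alkene.
Total: 3 elementary steps.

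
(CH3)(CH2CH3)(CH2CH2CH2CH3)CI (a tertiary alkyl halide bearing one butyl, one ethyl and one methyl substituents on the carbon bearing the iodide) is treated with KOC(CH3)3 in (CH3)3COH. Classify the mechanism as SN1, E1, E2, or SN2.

E2

Conditions: a strong/bulky base with a tertiary substrate bearing a β-hydrogen.
These conditions are the textbook signature of the E2 pathway.
A strong (often hindered) base removes a β-H in concert with loss of the leaving group — bimolecular elimination.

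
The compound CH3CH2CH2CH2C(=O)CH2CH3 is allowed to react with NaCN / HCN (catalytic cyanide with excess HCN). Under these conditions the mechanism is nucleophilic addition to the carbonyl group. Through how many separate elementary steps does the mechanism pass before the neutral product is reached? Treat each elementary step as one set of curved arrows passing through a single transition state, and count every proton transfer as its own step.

2

Step 1: Nucleophilic addition: CN⁻ adds to the carbonyl carbon, pushing the π(C=O) electron pair onto oxygen and giving a tetrahedral alkoxide.
Step 2: The alkoxide is protonated in situ by undissociated HCN, yielding a cyanohydrin; the CN⁻ so formed carries on the cycle.
Total: 2 elementary steps.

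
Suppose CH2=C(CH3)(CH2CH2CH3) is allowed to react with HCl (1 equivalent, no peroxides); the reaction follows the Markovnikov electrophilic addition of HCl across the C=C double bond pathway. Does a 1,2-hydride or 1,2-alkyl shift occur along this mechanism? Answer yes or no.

The first-formed carbocation is tertiary.
No single 1,2-shift to an adjacent carbon would produce a more-substituted cation than the one already present, so no rearrangement occurs.

no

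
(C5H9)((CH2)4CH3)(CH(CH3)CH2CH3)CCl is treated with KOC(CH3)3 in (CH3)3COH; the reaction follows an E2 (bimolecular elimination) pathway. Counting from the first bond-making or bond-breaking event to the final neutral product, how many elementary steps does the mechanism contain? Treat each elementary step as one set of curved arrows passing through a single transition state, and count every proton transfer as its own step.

Step 1: In one step, (CH3)3CO⁻ pulls off a β-proton, the C–Cl bond cleaves, and a C=C double bond forms between the α- and β-carbons (E2, anti elimination).
Total: 1 elementary step.

1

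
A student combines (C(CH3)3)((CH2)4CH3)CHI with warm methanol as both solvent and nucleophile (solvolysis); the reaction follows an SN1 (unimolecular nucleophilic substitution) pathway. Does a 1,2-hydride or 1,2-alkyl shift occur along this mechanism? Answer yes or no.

The first-formed carbocation is secondary.
The adjacent tert-butyl carbon has no hydrogen but bears methyl groups; migration of one methyl with its bonding pair (a 1,2-methyl shift) places the charge on a tertiary centre.
Tertiary is more stable than secondary, so the shift occurs.

yes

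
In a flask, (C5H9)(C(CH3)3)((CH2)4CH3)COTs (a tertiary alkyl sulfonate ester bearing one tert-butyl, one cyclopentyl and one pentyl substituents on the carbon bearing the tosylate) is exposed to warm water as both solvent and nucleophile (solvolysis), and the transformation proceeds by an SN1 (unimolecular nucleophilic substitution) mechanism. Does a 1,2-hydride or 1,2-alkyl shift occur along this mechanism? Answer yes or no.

The first-formed carbocation is tertiary.
No single 1,2-shift to an adjacent carbon would produce a more-substituted cation than the one already present, so no rearrangement occurs.

no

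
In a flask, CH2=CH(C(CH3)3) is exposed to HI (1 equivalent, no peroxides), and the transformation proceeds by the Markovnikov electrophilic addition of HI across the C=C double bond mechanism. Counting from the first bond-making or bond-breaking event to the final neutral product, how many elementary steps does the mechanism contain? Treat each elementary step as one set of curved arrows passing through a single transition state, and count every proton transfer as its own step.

3

Step 1: Protonation of the alkene by HI: the π bond acts as the nucleophile and picks up H⁺, giving the more stable (Markovnikov) secondary carbocation. The H–I bond breaks heterolytically, releasing I⁻.
Step 2: Carbocation rearrangement: a 1,2-methyl shift from the adjacent tert-butyl carbon converts the initially-formed secondary cation into the more stable tertiary cation.
Step 3: The I⁻ anion donates a lone pair to the carbocation, forming the new C–I σ-bond and giving the neutral alkyl halide.
Total: 3 elementary steps.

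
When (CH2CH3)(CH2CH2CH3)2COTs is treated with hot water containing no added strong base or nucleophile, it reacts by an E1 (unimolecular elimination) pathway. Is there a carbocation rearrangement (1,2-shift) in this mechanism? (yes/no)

The first-formed carbocation is tertiary.
No single 1,2-shift to an adjacent carbon would produce a more-substituted cation than the one already present, so no rearrangement occurs.

no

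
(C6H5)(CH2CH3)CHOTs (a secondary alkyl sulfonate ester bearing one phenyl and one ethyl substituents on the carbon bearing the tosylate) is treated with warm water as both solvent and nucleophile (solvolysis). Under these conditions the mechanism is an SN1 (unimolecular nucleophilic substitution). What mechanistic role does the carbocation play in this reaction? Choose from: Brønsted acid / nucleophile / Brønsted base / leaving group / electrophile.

electrophile

Step 2: A lone pair on the oxygen of H2O attacks the carbocation, forming a new C–O σ-bond and an oxonium ion.
The carbocation accepts an electron pair into an empty or π* orbital — it is the electrophile.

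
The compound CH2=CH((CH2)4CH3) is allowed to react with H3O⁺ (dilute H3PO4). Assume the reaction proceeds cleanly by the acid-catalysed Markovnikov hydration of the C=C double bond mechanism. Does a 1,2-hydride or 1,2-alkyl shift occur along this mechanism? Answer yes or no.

The first-formed carbocation is secondary.
No single 1,2-shift to an adjacent carbon would produce a more-substituted cation than the one already present, so no rearrangement occurs.

no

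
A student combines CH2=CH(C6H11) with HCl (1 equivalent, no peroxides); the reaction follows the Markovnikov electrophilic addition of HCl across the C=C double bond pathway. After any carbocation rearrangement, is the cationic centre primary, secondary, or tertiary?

Step 1: The π electrons of the C=C bond attack a proton of HCl; Markovnikov addition places the new C–H on the less-substituted alkene carbon, so the positive charge ends up on the more-substituted carbon — a secondary carbocation. The H–Cl bond breaks heterolytically, releasing Cl⁻.
Step 2: A hydride (H with its bonding pair) migrates from the adjacent cyclohexyl carbon to the cationic centre — a 1,2-hydride shift — upgrading the secondary cation to a tertiary one.
The cation rearranges from secondary to tertiary via a 1,2-hydride shift from the adjacent cyclohexyl carbon; the tertiary cation is what reacts next.

tertiary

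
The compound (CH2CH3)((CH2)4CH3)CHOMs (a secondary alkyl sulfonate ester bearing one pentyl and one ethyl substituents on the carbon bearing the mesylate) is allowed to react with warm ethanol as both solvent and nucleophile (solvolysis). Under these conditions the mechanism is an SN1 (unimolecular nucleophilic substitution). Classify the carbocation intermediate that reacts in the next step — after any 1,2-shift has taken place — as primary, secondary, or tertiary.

Step 1: Rate-determining heterolysis of the C–O bond gives MsO⁻ and a secondary carbocation.
No single 1,2-shift to an adjacent carbon would give a more-substituted cation, so no rearrangement occurs.

secondary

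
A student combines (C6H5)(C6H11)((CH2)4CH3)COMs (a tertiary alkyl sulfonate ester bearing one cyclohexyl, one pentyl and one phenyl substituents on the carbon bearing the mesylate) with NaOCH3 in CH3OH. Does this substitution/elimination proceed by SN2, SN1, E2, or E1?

Conditions: a strong base with a tertiary substrate bearing a β-hydrogen.
These conditions are the textbook signature of the E2 pathway.
A strong (often hindered) base removes a β-H in concert with loss of the leaving group — bimolecular elimination.

E2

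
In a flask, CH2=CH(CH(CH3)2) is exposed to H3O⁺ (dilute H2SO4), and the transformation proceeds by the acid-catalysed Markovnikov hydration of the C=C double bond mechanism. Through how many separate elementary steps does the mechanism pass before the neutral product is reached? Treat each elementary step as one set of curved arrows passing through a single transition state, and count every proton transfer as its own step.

Step 1: Protonation of the alkene by H3O⁺: the π bond acts as the nucleophile and picks up H⁺, giving the more stable (Markovnikov) secondary carbocation. H2O is released.
Step 2: A 1,2-hydride shift from the adjacent isopropyl carbon moves the positive charge from the secondary centre to an adjacent carbon, generating a more stable tertiary carbocation.
Step 3: Nucleophilic capture of the cation by H2O produces the protonated alcohol (an oxonium ion).
Step 4: H2O removes a proton from the oxonium oxygen, regenerating H3O⁺ and giving the neutral alcohol.
Total: 4 elementary steps.

4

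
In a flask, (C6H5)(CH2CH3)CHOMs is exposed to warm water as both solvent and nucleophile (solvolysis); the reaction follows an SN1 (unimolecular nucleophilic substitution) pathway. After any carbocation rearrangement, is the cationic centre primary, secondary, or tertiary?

Step 1: Ionisation: the C–O σ-bond cleaves heterolytically; both bonding electrons depart with MsO⁻, leaving a secondary carbocation at the α-carbon.
No single 1,2-shift to an adjacent carbon would give a more-substituted cation, so no rearrangement occurs.

secondary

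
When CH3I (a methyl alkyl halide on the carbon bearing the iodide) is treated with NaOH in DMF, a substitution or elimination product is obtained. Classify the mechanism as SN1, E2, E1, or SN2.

SN2

Conditions: a methyl substrate with a strong nucleophile in the polar aprotic solvent DMF.
These conditions are the textbook signature of the SN2 pathway.
An unhindered substrate with a strong nucleophile in a polar aprotic solvent favours one-step backside displacement.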